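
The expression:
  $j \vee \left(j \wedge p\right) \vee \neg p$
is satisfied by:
  {j: True, p: False}
  {p: False, j: False}
  {p: True, j: True}


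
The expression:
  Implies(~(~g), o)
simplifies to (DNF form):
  o | ~g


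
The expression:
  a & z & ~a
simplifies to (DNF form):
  False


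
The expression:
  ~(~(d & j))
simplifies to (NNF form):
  d & j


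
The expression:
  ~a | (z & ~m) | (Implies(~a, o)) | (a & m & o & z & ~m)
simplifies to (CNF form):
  True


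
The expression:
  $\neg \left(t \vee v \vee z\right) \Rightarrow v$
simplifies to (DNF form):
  $t \vee v \vee z$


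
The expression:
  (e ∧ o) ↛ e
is never true.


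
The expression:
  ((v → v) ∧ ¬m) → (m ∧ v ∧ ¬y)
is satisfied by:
  {m: True}


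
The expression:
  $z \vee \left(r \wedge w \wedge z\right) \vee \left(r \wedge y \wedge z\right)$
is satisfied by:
  {z: True}


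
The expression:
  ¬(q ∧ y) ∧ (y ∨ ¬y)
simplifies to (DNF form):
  ¬q ∨ ¬y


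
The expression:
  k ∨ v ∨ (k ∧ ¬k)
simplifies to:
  k ∨ v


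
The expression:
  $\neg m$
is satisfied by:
  {m: False}


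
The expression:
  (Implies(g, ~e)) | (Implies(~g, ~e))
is always true.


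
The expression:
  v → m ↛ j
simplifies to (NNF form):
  (m ∧ ¬j) ∨ ¬v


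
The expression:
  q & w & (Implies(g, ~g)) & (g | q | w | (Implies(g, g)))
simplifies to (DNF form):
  q & w & ~g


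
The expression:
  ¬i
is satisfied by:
  {i: False}


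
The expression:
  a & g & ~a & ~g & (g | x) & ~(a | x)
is never true.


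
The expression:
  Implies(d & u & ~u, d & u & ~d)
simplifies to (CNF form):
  True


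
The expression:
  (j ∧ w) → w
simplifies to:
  True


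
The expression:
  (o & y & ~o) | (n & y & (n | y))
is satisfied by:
  {y: True, n: True}


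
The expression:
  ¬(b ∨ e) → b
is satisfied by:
  {b: True, e: True}
  {b: True, e: False}
  {e: True, b: False}


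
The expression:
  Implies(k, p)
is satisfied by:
  {p: True, k: False}
  {k: False, p: False}
  {k: True, p: True}


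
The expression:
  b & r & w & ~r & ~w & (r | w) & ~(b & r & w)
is never true.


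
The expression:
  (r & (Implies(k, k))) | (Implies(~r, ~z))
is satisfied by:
  {r: True, z: False}
  {z: False, r: False}
  {z: True, r: True}


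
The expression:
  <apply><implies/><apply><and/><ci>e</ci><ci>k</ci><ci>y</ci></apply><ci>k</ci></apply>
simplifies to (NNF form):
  <true/>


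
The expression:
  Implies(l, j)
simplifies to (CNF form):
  j | ~l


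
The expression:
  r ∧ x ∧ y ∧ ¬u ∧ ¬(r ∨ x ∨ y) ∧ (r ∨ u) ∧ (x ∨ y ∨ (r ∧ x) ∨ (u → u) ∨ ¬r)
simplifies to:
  False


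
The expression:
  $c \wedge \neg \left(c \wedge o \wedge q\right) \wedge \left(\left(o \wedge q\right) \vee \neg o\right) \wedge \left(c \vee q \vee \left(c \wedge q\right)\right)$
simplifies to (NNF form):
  $c \wedge \neg o$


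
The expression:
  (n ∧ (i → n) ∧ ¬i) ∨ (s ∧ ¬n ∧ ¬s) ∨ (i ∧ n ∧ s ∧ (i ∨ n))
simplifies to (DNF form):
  (n ∧ s) ∨ (n ∧ ¬i)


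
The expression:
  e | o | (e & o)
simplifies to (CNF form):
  e | o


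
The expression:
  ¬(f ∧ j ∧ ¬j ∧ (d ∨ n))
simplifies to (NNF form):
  True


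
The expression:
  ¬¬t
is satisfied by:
  {t: True}


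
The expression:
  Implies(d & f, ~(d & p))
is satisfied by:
  {p: False, d: False, f: False}
  {f: True, p: False, d: False}
  {d: True, p: False, f: False}
  {f: True, d: True, p: False}
  {p: True, f: False, d: False}
  {f: True, p: True, d: False}
  {d: True, p: True, f: False}


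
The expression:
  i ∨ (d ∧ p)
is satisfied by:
  {i: True, d: True, p: True}
  {i: True, d: True, p: False}
  {i: True, p: True, d: False}
  {i: True, p: False, d: False}
  {d: True, p: True, i: False}


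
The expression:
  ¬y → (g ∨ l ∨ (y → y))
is always true.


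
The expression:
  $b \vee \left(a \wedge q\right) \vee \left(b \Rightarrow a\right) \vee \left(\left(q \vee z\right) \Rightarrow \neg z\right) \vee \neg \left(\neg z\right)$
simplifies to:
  $\text{True}$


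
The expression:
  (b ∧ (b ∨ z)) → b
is always true.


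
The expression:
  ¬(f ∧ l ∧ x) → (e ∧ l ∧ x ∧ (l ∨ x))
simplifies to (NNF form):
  l ∧ x ∧ (e ∨ f)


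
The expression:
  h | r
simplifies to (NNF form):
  h | r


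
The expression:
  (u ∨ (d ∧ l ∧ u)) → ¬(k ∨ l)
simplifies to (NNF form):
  (¬k ∧ ¬l) ∨ ¬u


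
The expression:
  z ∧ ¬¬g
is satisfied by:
  {z: True, g: True}


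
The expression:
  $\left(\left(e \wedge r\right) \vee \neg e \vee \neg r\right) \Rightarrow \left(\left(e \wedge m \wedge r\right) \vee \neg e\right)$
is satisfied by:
  {r: True, m: True, e: False}
  {r: True, m: False, e: False}
  {m: True, r: False, e: False}
  {r: False, m: False, e: False}
  {r: True, e: True, m: True}


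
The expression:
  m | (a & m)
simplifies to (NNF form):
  m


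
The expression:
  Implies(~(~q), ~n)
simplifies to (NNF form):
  ~n | ~q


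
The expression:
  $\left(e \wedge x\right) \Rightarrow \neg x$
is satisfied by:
  {e: False, x: False}
  {x: True, e: False}
  {e: True, x: False}


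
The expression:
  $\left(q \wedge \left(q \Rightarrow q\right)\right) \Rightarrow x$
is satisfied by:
  {x: True, q: False}
  {q: False, x: False}
  {q: True, x: True}


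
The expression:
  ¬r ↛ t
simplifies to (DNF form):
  t ∨ ¬r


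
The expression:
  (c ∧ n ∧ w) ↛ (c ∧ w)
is never true.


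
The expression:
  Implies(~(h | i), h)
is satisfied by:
  {i: True, h: True}
  {i: True, h: False}
  {h: True, i: False}


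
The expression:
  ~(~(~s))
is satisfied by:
  {s: False}


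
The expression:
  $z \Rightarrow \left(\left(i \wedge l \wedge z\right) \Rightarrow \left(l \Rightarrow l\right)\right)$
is always true.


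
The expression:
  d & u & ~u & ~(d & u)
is never true.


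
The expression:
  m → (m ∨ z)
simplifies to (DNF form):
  True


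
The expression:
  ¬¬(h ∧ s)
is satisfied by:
  {h: True, s: True}


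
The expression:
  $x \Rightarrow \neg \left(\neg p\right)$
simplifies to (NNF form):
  $p \vee \neg x$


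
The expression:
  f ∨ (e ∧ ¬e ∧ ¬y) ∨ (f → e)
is always true.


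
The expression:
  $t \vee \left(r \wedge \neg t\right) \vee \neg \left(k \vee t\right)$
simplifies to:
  $r \vee t \vee \neg k$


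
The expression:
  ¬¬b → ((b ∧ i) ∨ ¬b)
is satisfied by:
  {i: True, b: False}
  {b: False, i: False}
  {b: True, i: True}


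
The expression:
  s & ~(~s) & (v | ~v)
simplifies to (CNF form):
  s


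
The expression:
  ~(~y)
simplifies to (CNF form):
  y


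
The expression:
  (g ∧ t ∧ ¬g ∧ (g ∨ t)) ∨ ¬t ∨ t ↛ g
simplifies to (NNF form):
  ¬g ∨ ¬t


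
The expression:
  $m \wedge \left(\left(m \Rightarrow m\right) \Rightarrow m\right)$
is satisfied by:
  {m: True}


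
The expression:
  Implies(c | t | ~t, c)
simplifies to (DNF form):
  c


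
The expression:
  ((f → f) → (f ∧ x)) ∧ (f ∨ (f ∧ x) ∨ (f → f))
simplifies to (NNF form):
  f ∧ x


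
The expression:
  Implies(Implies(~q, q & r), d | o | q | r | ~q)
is always true.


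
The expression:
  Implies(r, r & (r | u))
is always true.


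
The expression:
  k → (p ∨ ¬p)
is always true.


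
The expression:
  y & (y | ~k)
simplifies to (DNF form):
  y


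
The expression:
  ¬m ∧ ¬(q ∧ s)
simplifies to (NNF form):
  ¬m ∧ (¬q ∨ ¬s)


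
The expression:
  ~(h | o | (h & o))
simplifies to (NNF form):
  ~h & ~o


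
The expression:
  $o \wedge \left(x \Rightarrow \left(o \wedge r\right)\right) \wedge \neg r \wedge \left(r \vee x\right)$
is never true.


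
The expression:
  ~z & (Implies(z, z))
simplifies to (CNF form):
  ~z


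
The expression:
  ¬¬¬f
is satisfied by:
  {f: False}


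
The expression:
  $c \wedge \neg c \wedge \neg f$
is never true.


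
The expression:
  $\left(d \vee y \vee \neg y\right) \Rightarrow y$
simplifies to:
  $y$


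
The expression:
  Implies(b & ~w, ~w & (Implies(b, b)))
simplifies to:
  True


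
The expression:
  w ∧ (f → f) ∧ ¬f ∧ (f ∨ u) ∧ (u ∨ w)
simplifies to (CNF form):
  u ∧ w ∧ ¬f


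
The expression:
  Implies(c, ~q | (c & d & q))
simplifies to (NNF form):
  d | ~c | ~q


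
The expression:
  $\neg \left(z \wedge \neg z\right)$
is always true.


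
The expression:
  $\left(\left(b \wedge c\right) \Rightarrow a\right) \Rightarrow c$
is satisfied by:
  {c: True}


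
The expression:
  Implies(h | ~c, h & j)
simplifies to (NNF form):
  (h & j) | (c & ~h)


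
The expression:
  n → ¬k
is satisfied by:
  {k: False, n: False}
  {n: True, k: False}
  {k: True, n: False}


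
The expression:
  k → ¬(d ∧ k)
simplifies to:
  ¬d ∨ ¬k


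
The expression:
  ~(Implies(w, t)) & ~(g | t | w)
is never true.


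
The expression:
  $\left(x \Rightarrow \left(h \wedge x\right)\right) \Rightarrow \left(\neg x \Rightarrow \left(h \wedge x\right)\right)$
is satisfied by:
  {x: True}


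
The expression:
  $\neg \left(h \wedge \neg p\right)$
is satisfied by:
  {p: True, h: False}
  {h: False, p: False}
  {h: True, p: True}


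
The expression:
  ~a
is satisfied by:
  {a: False}


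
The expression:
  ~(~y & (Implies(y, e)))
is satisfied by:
  {y: True}


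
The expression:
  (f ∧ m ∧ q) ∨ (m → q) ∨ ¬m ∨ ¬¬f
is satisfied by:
  {q: True, f: True, m: False}
  {q: True, f: False, m: False}
  {f: True, q: False, m: False}
  {q: False, f: False, m: False}
  {q: True, m: True, f: True}
  {q: True, m: True, f: False}
  {m: True, f: True, q: False}


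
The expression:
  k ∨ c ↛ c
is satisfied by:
  {k: True}


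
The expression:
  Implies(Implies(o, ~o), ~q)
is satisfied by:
  {o: True, q: False}
  {q: False, o: False}
  {q: True, o: True}


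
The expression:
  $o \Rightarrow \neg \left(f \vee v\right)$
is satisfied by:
  {v: False, o: False, f: False}
  {f: True, v: False, o: False}
  {v: True, f: False, o: False}
  {f: True, v: True, o: False}
  {o: True, f: False, v: False}


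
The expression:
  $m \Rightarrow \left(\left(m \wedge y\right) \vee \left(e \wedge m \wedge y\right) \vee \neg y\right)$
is always true.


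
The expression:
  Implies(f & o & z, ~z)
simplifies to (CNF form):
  ~f | ~o | ~z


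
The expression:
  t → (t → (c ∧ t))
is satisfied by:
  {c: True, t: False}
  {t: False, c: False}
  {t: True, c: True}


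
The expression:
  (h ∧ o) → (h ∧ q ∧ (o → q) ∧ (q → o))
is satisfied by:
  {q: True, h: False, o: False}
  {h: False, o: False, q: False}
  {q: True, o: True, h: False}
  {o: True, h: False, q: False}
  {q: True, h: True, o: False}
  {h: True, q: False, o: False}
  {q: True, o: True, h: True}


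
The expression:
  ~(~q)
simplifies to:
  q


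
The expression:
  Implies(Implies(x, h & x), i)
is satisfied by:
  {i: True, x: True, h: False}
  {i: True, h: False, x: False}
  {i: True, x: True, h: True}
  {i: True, h: True, x: False}
  {x: True, h: False, i: False}


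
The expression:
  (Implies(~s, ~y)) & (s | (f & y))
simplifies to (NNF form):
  s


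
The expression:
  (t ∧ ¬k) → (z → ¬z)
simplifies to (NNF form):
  k ∨ ¬t ∨ ¬z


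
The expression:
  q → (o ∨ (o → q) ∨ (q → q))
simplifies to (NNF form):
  True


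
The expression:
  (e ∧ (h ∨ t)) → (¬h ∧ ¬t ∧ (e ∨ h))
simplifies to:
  (¬h ∧ ¬t) ∨ ¬e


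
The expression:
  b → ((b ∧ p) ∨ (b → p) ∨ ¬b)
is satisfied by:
  {p: True, b: False}
  {b: False, p: False}
  {b: True, p: True}


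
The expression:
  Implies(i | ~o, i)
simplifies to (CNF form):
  i | o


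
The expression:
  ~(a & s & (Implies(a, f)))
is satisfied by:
  {s: False, a: False, f: False}
  {f: True, s: False, a: False}
  {a: True, s: False, f: False}
  {f: True, a: True, s: False}
  {s: True, f: False, a: False}
  {f: True, s: True, a: False}
  {a: True, s: True, f: False}


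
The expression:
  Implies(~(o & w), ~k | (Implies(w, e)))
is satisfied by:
  {o: True, e: True, w: False, k: False}
  {o: True, w: False, k: False, e: False}
  {e: True, w: False, k: False, o: False}
  {e: False, w: False, k: False, o: False}
  {o: True, k: True, e: True, w: False}
  {o: True, k: True, e: False, w: False}
  {k: True, e: True, o: False, w: False}
  {k: True, o: False, w: False, e: False}
  {e: True, o: True, w: True, k: False}
  {o: True, w: True, e: False, k: False}
  {e: True, w: True, o: False, k: False}
  {w: True, o: False, k: False, e: False}
  {o: True, k: True, w: True, e: True}
  {o: True, k: True, w: True, e: False}
  {k: True, w: True, e: True, o: False}


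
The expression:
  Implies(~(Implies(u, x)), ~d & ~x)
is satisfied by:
  {x: True, u: False, d: False}
  {u: False, d: False, x: False}
  {x: True, d: True, u: False}
  {d: True, u: False, x: False}
  {x: True, u: True, d: False}
  {u: True, x: False, d: False}
  {x: True, d: True, u: True}


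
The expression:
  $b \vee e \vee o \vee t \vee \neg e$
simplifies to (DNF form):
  $\text{True}$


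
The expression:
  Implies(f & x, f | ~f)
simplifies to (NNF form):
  True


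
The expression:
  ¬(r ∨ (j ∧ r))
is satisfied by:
  {r: False}


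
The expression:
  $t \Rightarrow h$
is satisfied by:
  {h: True, t: False}
  {t: False, h: False}
  {t: True, h: True}


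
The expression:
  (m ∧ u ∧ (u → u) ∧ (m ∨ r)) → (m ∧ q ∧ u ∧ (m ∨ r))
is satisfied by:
  {q: True, u: False, m: False}
  {u: False, m: False, q: False}
  {q: True, m: True, u: False}
  {m: True, u: False, q: False}
  {q: True, u: True, m: False}
  {u: True, q: False, m: False}
  {q: True, m: True, u: True}


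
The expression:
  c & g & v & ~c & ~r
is never true.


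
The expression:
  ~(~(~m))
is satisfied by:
  {m: False}


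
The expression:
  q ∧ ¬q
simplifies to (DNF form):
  False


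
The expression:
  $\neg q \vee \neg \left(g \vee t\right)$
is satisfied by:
  {g: False, q: False, t: False}
  {t: True, g: False, q: False}
  {g: True, t: False, q: False}
  {t: True, g: True, q: False}
  {q: True, t: False, g: False}


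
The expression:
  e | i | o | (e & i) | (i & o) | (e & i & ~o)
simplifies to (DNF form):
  e | i | o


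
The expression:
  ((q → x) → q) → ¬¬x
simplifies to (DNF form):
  x ∨ ¬q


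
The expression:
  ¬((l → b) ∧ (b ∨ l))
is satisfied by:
  {b: False}


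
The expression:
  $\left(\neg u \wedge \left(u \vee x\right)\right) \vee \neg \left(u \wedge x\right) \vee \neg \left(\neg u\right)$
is always true.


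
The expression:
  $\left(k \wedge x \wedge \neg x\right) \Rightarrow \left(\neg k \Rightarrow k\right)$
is always true.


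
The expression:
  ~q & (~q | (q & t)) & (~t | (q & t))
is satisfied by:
  {q: False, t: False}


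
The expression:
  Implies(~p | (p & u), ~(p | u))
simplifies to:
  ~u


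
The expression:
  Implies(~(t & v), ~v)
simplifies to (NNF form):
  t | ~v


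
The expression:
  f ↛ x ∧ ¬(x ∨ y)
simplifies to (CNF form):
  f ∧ ¬x ∧ ¬y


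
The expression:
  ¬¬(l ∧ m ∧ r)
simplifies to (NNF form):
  l ∧ m ∧ r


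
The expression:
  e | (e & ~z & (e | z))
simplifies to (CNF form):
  e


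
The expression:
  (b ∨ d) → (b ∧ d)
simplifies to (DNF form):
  (b ∧ d) ∨ (¬b ∧ ¬d)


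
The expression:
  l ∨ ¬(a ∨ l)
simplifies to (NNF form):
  l ∨ ¬a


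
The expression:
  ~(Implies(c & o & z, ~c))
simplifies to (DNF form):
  c & o & z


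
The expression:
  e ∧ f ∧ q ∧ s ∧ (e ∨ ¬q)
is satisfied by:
  {f: True, e: True, s: True, q: True}


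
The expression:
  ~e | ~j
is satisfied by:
  {e: False, j: False}
  {j: True, e: False}
  {e: True, j: False}


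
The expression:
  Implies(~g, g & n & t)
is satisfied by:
  {g: True}


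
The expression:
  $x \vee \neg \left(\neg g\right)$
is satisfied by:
  {x: True, g: True}
  {x: True, g: False}
  {g: True, x: False}


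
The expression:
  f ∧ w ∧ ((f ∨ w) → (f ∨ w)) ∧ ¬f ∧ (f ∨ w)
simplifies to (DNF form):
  False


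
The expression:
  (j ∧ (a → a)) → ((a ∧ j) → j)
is always true.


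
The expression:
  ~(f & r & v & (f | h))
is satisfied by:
  {v: False, r: False, f: False}
  {f: True, v: False, r: False}
  {r: True, v: False, f: False}
  {f: True, r: True, v: False}
  {v: True, f: False, r: False}
  {f: True, v: True, r: False}
  {r: True, v: True, f: False}


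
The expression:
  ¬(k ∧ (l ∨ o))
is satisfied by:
  {l: False, k: False, o: False}
  {o: True, l: False, k: False}
  {l: True, o: False, k: False}
  {o: True, l: True, k: False}
  {k: True, o: False, l: False}


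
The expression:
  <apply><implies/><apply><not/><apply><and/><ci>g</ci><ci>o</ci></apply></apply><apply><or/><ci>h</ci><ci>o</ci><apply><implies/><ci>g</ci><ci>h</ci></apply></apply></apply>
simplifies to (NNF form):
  <apply><or/><ci>h</ci><ci>o</ci><apply><not/><ci>g</ci></apply></apply>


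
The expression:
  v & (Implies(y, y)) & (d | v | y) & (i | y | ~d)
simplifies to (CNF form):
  v & (i | y | ~d)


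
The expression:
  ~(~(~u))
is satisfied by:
  {u: False}


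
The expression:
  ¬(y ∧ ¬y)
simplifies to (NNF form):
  True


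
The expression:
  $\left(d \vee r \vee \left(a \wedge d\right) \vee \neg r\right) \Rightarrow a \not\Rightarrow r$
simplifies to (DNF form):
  $a \wedge \neg r$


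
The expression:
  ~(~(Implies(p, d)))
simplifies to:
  d | ~p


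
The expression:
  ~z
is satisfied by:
  {z: False}


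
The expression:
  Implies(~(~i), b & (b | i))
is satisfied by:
  {b: True, i: False}
  {i: False, b: False}
  {i: True, b: True}


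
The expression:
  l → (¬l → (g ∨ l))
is always true.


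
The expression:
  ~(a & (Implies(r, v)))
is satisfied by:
  {r: True, a: False, v: False}
  {r: False, a: False, v: False}
  {v: True, r: True, a: False}
  {v: True, r: False, a: False}
  {a: True, r: True, v: False}


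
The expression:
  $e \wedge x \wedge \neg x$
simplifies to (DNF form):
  $\text{False}$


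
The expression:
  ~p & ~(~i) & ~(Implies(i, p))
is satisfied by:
  {i: True, p: False}


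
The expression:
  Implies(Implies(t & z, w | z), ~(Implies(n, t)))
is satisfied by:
  {n: True, t: False}


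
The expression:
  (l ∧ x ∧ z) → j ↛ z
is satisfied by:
  {l: False, z: False, x: False}
  {x: True, l: False, z: False}
  {z: True, l: False, x: False}
  {x: True, z: True, l: False}
  {l: True, x: False, z: False}
  {x: True, l: True, z: False}
  {z: True, l: True, x: False}


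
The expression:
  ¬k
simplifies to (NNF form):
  ¬k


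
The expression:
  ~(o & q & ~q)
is always true.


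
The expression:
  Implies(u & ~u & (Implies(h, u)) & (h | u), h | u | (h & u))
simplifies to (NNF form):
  True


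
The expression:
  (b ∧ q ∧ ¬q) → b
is always true.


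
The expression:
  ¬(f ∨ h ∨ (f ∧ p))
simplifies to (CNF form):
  ¬f ∧ ¬h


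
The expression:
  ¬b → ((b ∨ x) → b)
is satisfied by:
  {b: True, x: False}
  {x: False, b: False}
  {x: True, b: True}


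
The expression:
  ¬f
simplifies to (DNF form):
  ¬f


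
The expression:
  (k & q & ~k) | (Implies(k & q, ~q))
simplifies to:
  ~k | ~q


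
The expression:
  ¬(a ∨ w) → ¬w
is always true.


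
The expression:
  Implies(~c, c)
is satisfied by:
  {c: True}


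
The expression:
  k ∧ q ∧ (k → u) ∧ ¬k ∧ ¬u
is never true.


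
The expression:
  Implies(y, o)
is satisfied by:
  {o: True, y: False}
  {y: False, o: False}
  {y: True, o: True}


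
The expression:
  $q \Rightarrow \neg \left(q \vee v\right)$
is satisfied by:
  {q: False}


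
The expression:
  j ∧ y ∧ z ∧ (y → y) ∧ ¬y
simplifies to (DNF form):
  False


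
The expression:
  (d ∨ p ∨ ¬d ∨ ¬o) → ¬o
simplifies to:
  ¬o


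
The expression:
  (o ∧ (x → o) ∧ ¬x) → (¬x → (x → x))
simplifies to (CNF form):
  True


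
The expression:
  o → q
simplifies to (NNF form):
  q ∨ ¬o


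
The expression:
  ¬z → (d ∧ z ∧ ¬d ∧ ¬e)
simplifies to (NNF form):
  z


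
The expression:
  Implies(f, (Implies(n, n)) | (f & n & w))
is always true.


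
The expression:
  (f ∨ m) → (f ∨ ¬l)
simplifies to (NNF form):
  f ∨ ¬l ∨ ¬m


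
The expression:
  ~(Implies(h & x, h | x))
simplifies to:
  False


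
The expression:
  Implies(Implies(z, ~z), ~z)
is always true.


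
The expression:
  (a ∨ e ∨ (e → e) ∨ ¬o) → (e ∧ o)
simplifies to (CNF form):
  e ∧ o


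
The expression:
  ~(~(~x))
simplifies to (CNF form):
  ~x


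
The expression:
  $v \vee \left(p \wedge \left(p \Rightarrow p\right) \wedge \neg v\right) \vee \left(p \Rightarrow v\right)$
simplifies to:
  $\text{True}$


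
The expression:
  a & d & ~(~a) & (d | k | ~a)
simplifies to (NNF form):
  a & d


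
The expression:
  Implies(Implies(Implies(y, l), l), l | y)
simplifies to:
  True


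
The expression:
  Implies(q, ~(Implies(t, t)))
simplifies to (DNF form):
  ~q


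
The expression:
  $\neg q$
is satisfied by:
  {q: False}


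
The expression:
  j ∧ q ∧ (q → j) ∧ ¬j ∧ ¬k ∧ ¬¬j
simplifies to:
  False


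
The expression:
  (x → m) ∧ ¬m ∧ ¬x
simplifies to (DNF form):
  ¬m ∧ ¬x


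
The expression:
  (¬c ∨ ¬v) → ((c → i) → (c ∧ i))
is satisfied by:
  {c: True}


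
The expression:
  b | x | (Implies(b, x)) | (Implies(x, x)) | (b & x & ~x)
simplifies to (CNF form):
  True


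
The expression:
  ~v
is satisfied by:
  {v: False}


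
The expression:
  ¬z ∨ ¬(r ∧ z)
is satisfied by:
  {z: False, r: False}
  {r: True, z: False}
  {z: True, r: False}


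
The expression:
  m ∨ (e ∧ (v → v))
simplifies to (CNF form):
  e ∨ m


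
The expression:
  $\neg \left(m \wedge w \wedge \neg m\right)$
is always true.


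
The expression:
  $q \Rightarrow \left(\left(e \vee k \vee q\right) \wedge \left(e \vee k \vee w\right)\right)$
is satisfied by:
  {k: True, w: True, e: True, q: False}
  {k: True, w: True, e: False, q: False}
  {k: True, e: True, w: False, q: False}
  {k: True, e: False, w: False, q: False}
  {w: True, e: True, k: False, q: False}
  {w: True, k: False, e: False, q: False}
  {w: False, e: True, k: False, q: False}
  {w: False, k: False, e: False, q: False}
  {k: True, q: True, w: True, e: True}
  {k: True, q: True, w: True, e: False}
  {k: True, q: True, e: True, w: False}
  {k: True, q: True, e: False, w: False}
  {q: True, w: True, e: True, k: False}
  {q: True, w: True, e: False, k: False}
  {q: True, e: True, w: False, k: False}


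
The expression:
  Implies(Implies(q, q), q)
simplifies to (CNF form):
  q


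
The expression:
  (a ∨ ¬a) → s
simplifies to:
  s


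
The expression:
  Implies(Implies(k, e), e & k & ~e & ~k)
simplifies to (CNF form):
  k & ~e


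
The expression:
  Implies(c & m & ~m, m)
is always true.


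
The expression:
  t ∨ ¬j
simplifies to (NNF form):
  t ∨ ¬j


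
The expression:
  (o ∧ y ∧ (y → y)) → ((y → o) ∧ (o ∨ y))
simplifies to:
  True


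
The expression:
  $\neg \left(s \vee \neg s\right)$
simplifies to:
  $\text{False}$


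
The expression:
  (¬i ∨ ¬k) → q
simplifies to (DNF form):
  q ∨ (i ∧ k)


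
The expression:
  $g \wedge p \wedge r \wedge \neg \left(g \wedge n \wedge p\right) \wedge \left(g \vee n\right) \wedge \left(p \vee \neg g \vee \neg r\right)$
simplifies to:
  $g \wedge p \wedge r \wedge \neg n$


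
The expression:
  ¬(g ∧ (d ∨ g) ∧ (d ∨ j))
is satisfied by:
  {d: False, g: False, j: False}
  {j: True, d: False, g: False}
  {d: True, j: False, g: False}
  {j: True, d: True, g: False}
  {g: True, j: False, d: False}


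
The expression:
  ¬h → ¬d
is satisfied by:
  {h: True, d: False}
  {d: False, h: False}
  {d: True, h: True}


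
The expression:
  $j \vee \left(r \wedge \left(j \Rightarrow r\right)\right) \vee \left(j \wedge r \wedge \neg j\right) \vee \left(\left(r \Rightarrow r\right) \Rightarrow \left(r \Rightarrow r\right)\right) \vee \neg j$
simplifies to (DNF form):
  $\text{True}$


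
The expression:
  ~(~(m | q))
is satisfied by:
  {q: True, m: True}
  {q: True, m: False}
  {m: True, q: False}


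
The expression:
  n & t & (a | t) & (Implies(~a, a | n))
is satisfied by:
  {t: True, n: True}


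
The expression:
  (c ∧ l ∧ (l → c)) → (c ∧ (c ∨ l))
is always true.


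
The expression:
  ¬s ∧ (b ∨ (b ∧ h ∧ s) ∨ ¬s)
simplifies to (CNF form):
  ¬s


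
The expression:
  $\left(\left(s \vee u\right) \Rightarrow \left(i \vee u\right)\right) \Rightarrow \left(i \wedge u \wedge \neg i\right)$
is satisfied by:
  {s: True, u: False, i: False}


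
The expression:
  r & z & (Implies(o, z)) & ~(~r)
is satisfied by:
  {r: True, z: True}


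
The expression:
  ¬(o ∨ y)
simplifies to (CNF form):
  ¬o ∧ ¬y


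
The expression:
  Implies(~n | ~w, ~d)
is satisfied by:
  {w: True, n: True, d: False}
  {w: True, n: False, d: False}
  {n: True, w: False, d: False}
  {w: False, n: False, d: False}
  {d: True, w: True, n: True}


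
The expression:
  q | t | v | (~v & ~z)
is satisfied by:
  {t: True, q: True, v: True, z: False}
  {t: True, q: True, v: False, z: False}
  {t: True, v: True, q: False, z: False}
  {t: True, v: False, q: False, z: False}
  {q: True, v: True, t: False, z: False}
  {q: True, t: False, v: False, z: False}
  {q: False, v: True, t: False, z: False}
  {q: False, t: False, v: False, z: False}
  {t: True, z: True, q: True, v: True}
  {t: True, z: True, q: True, v: False}
  {t: True, z: True, v: True, q: False}
  {t: True, z: True, v: False, q: False}
  {z: True, q: True, v: True, t: False}
  {z: True, q: True, v: False, t: False}
  {z: True, v: True, q: False, t: False}


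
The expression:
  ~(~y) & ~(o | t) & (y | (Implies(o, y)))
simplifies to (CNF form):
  y & ~o & ~t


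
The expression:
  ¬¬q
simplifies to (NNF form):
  q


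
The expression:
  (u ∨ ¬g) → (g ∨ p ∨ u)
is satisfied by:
  {u: True, g: True, p: True}
  {u: True, g: True, p: False}
  {u: True, p: True, g: False}
  {u: True, p: False, g: False}
  {g: True, p: True, u: False}
  {g: True, p: False, u: False}
  {p: True, g: False, u: False}


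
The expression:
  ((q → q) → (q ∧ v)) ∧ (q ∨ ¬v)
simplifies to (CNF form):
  q ∧ v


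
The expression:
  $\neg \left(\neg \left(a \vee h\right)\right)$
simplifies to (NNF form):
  $a \vee h$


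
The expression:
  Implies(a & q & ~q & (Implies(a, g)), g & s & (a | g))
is always true.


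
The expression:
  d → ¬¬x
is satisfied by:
  {x: True, d: False}
  {d: False, x: False}
  {d: True, x: True}


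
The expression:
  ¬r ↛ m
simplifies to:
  m ∨ ¬r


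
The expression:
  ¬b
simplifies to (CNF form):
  ¬b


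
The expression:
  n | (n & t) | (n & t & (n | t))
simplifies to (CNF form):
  n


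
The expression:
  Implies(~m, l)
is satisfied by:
  {m: True, l: True}
  {m: True, l: False}
  {l: True, m: False}


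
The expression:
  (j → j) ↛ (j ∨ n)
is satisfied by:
  {n: False, j: False}


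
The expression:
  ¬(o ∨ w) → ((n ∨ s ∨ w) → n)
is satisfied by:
  {n: True, o: True, w: True, s: False}
  {n: True, o: True, s: False, w: False}
  {n: True, w: True, s: False, o: False}
  {n: True, s: False, w: False, o: False}
  {o: True, w: True, s: False, n: False}
  {o: True, s: False, w: False, n: False}
  {w: True, o: False, s: False, n: False}
  {o: False, s: False, w: False, n: False}
  {o: True, n: True, s: True, w: True}
  {o: True, n: True, s: True, w: False}
  {n: True, s: True, w: True, o: False}
  {n: True, s: True, o: False, w: False}
  {w: True, s: True, o: True, n: False}
  {s: True, o: True, n: False, w: False}
  {s: True, w: True, n: False, o: False}


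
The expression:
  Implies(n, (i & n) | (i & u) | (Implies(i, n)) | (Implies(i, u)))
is always true.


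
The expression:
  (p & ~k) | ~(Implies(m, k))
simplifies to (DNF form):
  (m & ~k) | (p & ~k)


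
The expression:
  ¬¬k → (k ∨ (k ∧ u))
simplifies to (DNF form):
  True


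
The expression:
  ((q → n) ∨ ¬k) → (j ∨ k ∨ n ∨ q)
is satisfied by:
  {n: True, k: True, q: True, j: True}
  {n: True, k: True, q: True, j: False}
  {n: True, k: True, j: True, q: False}
  {n: True, k: True, j: False, q: False}
  {n: True, q: True, j: True, k: False}
  {n: True, q: True, j: False, k: False}
  {n: True, q: False, j: True, k: False}
  {n: True, q: False, j: False, k: False}
  {k: True, q: True, j: True, n: False}
  {k: True, q: True, j: False, n: False}
  {k: True, j: True, q: False, n: False}
  {k: True, j: False, q: False, n: False}
  {q: True, j: True, k: False, n: False}
  {q: True, k: False, j: False, n: False}
  {j: True, k: False, q: False, n: False}


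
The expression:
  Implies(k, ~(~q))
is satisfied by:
  {q: True, k: False}
  {k: False, q: False}
  {k: True, q: True}


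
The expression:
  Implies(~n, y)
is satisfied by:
  {n: True, y: True}
  {n: True, y: False}
  {y: True, n: False}


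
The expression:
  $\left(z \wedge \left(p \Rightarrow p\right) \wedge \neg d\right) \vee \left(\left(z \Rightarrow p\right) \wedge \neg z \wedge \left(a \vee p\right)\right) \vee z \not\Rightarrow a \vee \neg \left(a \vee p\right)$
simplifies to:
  $\neg a \vee \neg d \vee \neg z$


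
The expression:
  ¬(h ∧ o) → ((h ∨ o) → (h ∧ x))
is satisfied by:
  {x: True, o: False, h: False}
  {x: False, o: False, h: False}
  {h: True, x: True, o: False}
  {o: True, h: True, x: True}
  {o: True, h: True, x: False}


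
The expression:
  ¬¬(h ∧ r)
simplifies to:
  h ∧ r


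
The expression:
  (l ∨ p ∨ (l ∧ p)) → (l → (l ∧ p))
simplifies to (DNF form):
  p ∨ ¬l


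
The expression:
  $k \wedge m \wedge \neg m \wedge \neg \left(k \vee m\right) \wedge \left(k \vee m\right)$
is never true.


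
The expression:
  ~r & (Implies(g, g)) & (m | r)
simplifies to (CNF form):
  m & ~r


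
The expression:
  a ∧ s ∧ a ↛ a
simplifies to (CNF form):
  False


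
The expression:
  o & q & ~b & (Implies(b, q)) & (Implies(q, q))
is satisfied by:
  {o: True, q: True, b: False}


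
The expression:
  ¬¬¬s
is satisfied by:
  {s: False}


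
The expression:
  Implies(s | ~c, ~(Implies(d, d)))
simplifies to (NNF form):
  c & ~s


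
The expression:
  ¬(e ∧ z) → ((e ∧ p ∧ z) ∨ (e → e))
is always true.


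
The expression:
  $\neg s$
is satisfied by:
  {s: False}


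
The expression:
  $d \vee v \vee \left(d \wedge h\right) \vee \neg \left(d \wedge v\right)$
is always true.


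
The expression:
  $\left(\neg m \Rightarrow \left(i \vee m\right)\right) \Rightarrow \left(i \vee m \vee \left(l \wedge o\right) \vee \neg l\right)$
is always true.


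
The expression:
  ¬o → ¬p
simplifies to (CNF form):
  o ∨ ¬p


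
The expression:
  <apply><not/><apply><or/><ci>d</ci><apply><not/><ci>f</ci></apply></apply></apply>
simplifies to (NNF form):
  <apply><and/><ci>f</ci><apply><not/><ci>d</ci></apply></apply>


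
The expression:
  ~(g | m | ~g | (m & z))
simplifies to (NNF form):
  False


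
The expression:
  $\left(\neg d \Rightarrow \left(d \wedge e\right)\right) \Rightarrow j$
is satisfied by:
  {j: True, d: False}
  {d: False, j: False}
  {d: True, j: True}


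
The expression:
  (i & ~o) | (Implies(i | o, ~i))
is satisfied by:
  {o: False, i: False}
  {i: True, o: False}
  {o: True, i: False}


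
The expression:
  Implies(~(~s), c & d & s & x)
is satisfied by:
  {d: True, c: True, x: True, s: False}
  {d: True, c: True, x: False, s: False}
  {d: True, x: True, c: False, s: False}
  {d: True, x: False, c: False, s: False}
  {c: True, x: True, d: False, s: False}
  {c: True, d: False, x: False, s: False}
  {c: False, x: True, d: False, s: False}
  {c: False, d: False, x: False, s: False}
  {d: True, s: True, c: True, x: True}


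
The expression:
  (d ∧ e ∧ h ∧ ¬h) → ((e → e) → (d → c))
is always true.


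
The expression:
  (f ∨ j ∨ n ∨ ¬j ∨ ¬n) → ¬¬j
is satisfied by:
  {j: True}


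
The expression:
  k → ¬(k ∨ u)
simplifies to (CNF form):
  ¬k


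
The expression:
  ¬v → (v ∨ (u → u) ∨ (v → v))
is always true.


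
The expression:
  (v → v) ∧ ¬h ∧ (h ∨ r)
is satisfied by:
  {r: True, h: False}


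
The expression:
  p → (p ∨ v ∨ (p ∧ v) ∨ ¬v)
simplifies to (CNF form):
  True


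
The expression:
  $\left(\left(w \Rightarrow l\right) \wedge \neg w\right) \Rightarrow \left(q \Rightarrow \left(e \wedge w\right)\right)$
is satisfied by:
  {w: True, q: False}
  {q: False, w: False}
  {q: True, w: True}


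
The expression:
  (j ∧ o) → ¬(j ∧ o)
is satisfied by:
  {o: False, j: False}
  {j: True, o: False}
  {o: True, j: False}


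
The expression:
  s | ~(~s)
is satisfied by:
  {s: True}


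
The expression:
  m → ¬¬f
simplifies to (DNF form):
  f ∨ ¬m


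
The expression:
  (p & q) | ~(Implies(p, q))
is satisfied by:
  {p: True}


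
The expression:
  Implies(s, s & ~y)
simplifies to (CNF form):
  ~s | ~y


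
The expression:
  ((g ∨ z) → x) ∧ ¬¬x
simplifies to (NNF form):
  x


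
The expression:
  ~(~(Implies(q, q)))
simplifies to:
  True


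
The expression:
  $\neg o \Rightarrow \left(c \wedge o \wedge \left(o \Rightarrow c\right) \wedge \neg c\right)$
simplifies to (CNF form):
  $o$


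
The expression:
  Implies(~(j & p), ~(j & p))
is always true.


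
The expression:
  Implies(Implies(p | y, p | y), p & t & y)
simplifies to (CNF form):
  p & t & y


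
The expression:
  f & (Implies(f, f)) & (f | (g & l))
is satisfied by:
  {f: True}


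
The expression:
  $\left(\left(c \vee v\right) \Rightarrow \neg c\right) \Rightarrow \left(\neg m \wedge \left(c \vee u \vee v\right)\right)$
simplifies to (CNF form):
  $\left(c \vee \neg m\right) \wedge \left(c \vee u \vee v\right) \wedge \left(c \vee u \vee \neg m\right) \wedge \left(c \vee v \vee \neg m\right)$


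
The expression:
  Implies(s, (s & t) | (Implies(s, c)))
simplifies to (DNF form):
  c | t | ~s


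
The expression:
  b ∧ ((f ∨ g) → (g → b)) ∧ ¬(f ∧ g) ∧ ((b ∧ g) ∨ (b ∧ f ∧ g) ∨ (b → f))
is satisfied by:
  {f: True, b: True, g: False}
  {g: True, b: True, f: False}


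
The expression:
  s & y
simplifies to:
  s & y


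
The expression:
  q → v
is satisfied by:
  {v: True, q: False}
  {q: False, v: False}
  {q: True, v: True}


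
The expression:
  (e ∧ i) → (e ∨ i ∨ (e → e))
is always true.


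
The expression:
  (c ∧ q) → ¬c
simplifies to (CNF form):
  ¬c ∨ ¬q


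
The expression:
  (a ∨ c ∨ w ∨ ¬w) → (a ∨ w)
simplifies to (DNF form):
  a ∨ w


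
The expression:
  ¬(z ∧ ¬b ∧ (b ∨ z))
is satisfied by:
  {b: True, z: False}
  {z: False, b: False}
  {z: True, b: True}


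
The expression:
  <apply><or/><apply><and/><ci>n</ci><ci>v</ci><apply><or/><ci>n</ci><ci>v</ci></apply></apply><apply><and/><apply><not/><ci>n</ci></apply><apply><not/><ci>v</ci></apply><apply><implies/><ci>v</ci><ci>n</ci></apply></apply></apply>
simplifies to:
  <apply><or/><apply><and/><ci>n</ci><ci>v</ci></apply><apply><and/><apply><not/><ci>n</ci></apply><apply><not/><ci>v</ci></apply></apply></apply>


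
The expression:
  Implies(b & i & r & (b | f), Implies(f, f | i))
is always true.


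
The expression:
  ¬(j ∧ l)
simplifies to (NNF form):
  ¬j ∨ ¬l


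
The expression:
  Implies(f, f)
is always true.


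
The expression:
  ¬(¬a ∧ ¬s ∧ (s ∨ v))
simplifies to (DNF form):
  a ∨ s ∨ ¬v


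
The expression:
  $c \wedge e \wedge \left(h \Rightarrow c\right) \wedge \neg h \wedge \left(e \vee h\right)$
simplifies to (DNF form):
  $c \wedge e \wedge \neg h$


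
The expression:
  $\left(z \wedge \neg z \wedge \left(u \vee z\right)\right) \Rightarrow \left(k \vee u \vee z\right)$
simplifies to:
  $\text{True}$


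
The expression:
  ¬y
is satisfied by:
  {y: False}


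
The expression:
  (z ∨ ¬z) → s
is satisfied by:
  {s: True}


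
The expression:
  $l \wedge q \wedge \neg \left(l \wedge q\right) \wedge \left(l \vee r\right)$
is never true.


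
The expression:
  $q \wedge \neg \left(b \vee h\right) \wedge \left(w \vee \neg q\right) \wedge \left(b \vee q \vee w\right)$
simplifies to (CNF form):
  $q \wedge w \wedge \neg b \wedge \neg h$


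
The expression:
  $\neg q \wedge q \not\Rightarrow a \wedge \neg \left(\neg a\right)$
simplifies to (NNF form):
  $\text{False}$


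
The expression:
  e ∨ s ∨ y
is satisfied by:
  {y: True, e: True, s: True}
  {y: True, e: True, s: False}
  {y: True, s: True, e: False}
  {y: True, s: False, e: False}
  {e: True, s: True, y: False}
  {e: True, s: False, y: False}
  {s: True, e: False, y: False}


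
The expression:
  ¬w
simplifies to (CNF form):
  ¬w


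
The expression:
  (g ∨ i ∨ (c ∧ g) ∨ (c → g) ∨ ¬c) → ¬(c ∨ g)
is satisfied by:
  {g: False, c: False, i: False}
  {i: True, g: False, c: False}
  {c: True, g: False, i: False}


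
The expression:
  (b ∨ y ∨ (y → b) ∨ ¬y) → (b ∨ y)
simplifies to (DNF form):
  b ∨ y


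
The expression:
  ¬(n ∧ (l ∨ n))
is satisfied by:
  {n: False}


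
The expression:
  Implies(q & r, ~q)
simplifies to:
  ~q | ~r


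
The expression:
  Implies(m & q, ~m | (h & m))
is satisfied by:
  {h: True, m: False, q: False}
  {m: False, q: False, h: False}
  {h: True, q: True, m: False}
  {q: True, m: False, h: False}
  {h: True, m: True, q: False}
  {m: True, h: False, q: False}
  {h: True, q: True, m: True}


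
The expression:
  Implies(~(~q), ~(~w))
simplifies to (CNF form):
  w | ~q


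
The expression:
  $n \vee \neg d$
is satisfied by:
  {n: True, d: False}
  {d: False, n: False}
  {d: True, n: True}


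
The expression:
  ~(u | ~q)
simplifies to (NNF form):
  q & ~u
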